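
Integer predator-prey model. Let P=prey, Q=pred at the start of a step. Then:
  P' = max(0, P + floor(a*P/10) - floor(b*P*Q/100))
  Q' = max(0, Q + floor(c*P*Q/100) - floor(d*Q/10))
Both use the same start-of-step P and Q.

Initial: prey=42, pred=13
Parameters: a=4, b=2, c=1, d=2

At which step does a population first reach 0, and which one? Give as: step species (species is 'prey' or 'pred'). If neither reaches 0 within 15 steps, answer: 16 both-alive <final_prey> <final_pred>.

Answer: 16 both-alive 1 11

Derivation:
Step 1: prey: 42+16-10=48; pred: 13+5-2=16
Step 2: prey: 48+19-15=52; pred: 16+7-3=20
Step 3: prey: 52+20-20=52; pred: 20+10-4=26
Step 4: prey: 52+20-27=45; pred: 26+13-5=34
Step 5: prey: 45+18-30=33; pred: 34+15-6=43
Step 6: prey: 33+13-28=18; pred: 43+14-8=49
Step 7: prey: 18+7-17=8; pred: 49+8-9=48
Step 8: prey: 8+3-7=4; pred: 48+3-9=42
Step 9: prey: 4+1-3=2; pred: 42+1-8=35
Step 10: prey: 2+0-1=1; pred: 35+0-7=28
Step 11: prey: 1+0-0=1; pred: 28+0-5=23
Step 12: prey: 1+0-0=1; pred: 23+0-4=19
Step 13: prey: 1+0-0=1; pred: 19+0-3=16
Step 14: prey: 1+0-0=1; pred: 16+0-3=13
Step 15: prey: 1+0-0=1; pred: 13+0-2=11
No extinction within 15 steps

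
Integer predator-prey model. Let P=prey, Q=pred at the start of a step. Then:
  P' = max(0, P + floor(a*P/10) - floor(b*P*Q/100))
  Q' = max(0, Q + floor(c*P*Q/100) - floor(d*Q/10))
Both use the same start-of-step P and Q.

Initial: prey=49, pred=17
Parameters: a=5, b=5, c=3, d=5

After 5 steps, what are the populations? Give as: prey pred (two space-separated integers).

Answer: 0 6

Derivation:
Step 1: prey: 49+24-41=32; pred: 17+24-8=33
Step 2: prey: 32+16-52=0; pred: 33+31-16=48
Step 3: prey: 0+0-0=0; pred: 48+0-24=24
Step 4: prey: 0+0-0=0; pred: 24+0-12=12
Step 5: prey: 0+0-0=0; pred: 12+0-6=6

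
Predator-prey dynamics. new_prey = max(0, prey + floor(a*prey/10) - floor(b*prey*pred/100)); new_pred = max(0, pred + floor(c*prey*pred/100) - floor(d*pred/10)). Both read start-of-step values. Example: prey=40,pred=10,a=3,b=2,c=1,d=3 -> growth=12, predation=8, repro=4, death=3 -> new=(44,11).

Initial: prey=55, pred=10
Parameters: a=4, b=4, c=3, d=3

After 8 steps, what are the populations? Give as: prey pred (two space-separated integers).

Answer: 0 14

Derivation:
Step 1: prey: 55+22-22=55; pred: 10+16-3=23
Step 2: prey: 55+22-50=27; pred: 23+37-6=54
Step 3: prey: 27+10-58=0; pred: 54+43-16=81
Step 4: prey: 0+0-0=0; pred: 81+0-24=57
Step 5: prey: 0+0-0=0; pred: 57+0-17=40
Step 6: prey: 0+0-0=0; pred: 40+0-12=28
Step 7: prey: 0+0-0=0; pred: 28+0-8=20
Step 8: prey: 0+0-0=0; pred: 20+0-6=14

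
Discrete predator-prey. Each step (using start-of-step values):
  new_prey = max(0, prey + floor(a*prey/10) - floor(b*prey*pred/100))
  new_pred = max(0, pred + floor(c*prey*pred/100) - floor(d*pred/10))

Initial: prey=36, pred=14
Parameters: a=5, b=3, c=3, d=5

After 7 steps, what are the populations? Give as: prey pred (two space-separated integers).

Step 1: prey: 36+18-15=39; pred: 14+15-7=22
Step 2: prey: 39+19-25=33; pred: 22+25-11=36
Step 3: prey: 33+16-35=14; pred: 36+35-18=53
Step 4: prey: 14+7-22=0; pred: 53+22-26=49
Step 5: prey: 0+0-0=0; pred: 49+0-24=25
Step 6: prey: 0+0-0=0; pred: 25+0-12=13
Step 7: prey: 0+0-0=0; pred: 13+0-6=7

Answer: 0 7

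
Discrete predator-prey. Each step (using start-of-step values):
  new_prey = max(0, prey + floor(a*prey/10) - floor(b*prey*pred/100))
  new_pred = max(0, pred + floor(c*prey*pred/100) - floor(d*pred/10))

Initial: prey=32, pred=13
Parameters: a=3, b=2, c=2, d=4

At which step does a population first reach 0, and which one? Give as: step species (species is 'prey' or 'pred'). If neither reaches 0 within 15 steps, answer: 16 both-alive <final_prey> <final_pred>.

Answer: 16 both-alive 17 4

Derivation:
Step 1: prey: 32+9-8=33; pred: 13+8-5=16
Step 2: prey: 33+9-10=32; pred: 16+10-6=20
Step 3: prey: 32+9-12=29; pred: 20+12-8=24
Step 4: prey: 29+8-13=24; pred: 24+13-9=28
Step 5: prey: 24+7-13=18; pred: 28+13-11=30
Step 6: prey: 18+5-10=13; pred: 30+10-12=28
Step 7: prey: 13+3-7=9; pred: 28+7-11=24
Step 8: prey: 9+2-4=7; pred: 24+4-9=19
Step 9: prey: 7+2-2=7; pred: 19+2-7=14
Step 10: prey: 7+2-1=8; pred: 14+1-5=10
Step 11: prey: 8+2-1=9; pred: 10+1-4=7
Step 12: prey: 9+2-1=10; pred: 7+1-2=6
Step 13: prey: 10+3-1=12; pred: 6+1-2=5
Step 14: prey: 12+3-1=14; pred: 5+1-2=4
Step 15: prey: 14+4-1=17; pred: 4+1-1=4
No extinction within 15 steps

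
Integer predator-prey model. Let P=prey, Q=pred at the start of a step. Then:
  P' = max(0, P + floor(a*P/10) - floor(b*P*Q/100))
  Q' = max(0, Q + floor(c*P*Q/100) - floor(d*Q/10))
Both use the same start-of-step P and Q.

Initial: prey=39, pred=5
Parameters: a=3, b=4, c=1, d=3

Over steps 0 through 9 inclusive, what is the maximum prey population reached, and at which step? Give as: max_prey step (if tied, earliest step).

Step 1: prey: 39+11-7=43; pred: 5+1-1=5
Step 2: prey: 43+12-8=47; pred: 5+2-1=6
Step 3: prey: 47+14-11=50; pred: 6+2-1=7
Step 4: prey: 50+15-14=51; pred: 7+3-2=8
Step 5: prey: 51+15-16=50; pred: 8+4-2=10
Step 6: prey: 50+15-20=45; pred: 10+5-3=12
Step 7: prey: 45+13-21=37; pred: 12+5-3=14
Step 8: prey: 37+11-20=28; pred: 14+5-4=15
Step 9: prey: 28+8-16=20; pred: 15+4-4=15
Max prey = 51 at step 4

Answer: 51 4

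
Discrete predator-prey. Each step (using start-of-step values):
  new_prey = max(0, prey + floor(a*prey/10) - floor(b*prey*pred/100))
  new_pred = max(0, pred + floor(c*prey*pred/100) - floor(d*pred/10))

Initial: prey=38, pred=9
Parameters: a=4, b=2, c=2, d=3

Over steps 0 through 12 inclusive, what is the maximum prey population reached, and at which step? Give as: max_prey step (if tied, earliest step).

Step 1: prey: 38+15-6=47; pred: 9+6-2=13
Step 2: prey: 47+18-12=53; pred: 13+12-3=22
Step 3: prey: 53+21-23=51; pred: 22+23-6=39
Step 4: prey: 51+20-39=32; pred: 39+39-11=67
Step 5: prey: 32+12-42=2; pred: 67+42-20=89
Step 6: prey: 2+0-3=0; pred: 89+3-26=66
Step 7: prey: 0+0-0=0; pred: 66+0-19=47
Step 8: prey: 0+0-0=0; pred: 47+0-14=33
Step 9: prey: 0+0-0=0; pred: 33+0-9=24
Step 10: prey: 0+0-0=0; pred: 24+0-7=17
Step 11: prey: 0+0-0=0; pred: 17+0-5=12
Step 12: prey: 0+0-0=0; pred: 12+0-3=9
Max prey = 53 at step 2

Answer: 53 2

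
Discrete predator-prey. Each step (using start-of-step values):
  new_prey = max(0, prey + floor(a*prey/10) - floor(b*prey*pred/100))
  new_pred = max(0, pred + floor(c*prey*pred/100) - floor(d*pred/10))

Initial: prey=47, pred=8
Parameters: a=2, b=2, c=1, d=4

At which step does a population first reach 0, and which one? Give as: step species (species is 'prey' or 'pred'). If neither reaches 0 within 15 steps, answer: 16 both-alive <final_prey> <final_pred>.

Answer: 16 both-alive 21 10

Derivation:
Step 1: prey: 47+9-7=49; pred: 8+3-3=8
Step 2: prey: 49+9-7=51; pred: 8+3-3=8
Step 3: prey: 51+10-8=53; pred: 8+4-3=9
Step 4: prey: 53+10-9=54; pred: 9+4-3=10
Step 5: prey: 54+10-10=54; pred: 10+5-4=11
Step 6: prey: 54+10-11=53; pred: 11+5-4=12
Step 7: prey: 53+10-12=51; pred: 12+6-4=14
Step 8: prey: 51+10-14=47; pred: 14+7-5=16
Step 9: prey: 47+9-15=41; pred: 16+7-6=17
Step 10: prey: 41+8-13=36; pred: 17+6-6=17
Step 11: prey: 36+7-12=31; pred: 17+6-6=17
Step 12: prey: 31+6-10=27; pred: 17+5-6=16
Step 13: prey: 27+5-8=24; pred: 16+4-6=14
Step 14: prey: 24+4-6=22; pred: 14+3-5=12
Step 15: prey: 22+4-5=21; pred: 12+2-4=10
No extinction within 15 steps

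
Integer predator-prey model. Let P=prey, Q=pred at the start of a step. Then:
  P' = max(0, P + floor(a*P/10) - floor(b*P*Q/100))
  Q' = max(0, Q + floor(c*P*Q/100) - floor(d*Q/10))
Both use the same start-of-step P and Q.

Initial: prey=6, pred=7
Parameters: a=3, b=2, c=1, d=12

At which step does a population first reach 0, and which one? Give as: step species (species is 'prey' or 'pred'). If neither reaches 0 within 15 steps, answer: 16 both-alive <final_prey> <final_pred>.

Answer: 1 pred

Derivation:
Step 1: prey: 6+1-0=7; pred: 7+0-8=0
First extinction: pred at step 1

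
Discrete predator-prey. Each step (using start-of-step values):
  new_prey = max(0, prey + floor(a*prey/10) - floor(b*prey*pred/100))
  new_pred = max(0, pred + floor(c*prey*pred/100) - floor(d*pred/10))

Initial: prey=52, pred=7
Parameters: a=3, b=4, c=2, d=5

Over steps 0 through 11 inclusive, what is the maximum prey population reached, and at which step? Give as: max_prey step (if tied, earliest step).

Answer: 53 1

Derivation:
Step 1: prey: 52+15-14=53; pred: 7+7-3=11
Step 2: prey: 53+15-23=45; pred: 11+11-5=17
Step 3: prey: 45+13-30=28; pred: 17+15-8=24
Step 4: prey: 28+8-26=10; pred: 24+13-12=25
Step 5: prey: 10+3-10=3; pred: 25+5-12=18
Step 6: prey: 3+0-2=1; pred: 18+1-9=10
Step 7: prey: 1+0-0=1; pred: 10+0-5=5
Step 8: prey: 1+0-0=1; pred: 5+0-2=3
Step 9: prey: 1+0-0=1; pred: 3+0-1=2
Step 10: prey: 1+0-0=1; pred: 2+0-1=1
Step 11: prey: 1+0-0=1; pred: 1+0-0=1
Max prey = 53 at step 1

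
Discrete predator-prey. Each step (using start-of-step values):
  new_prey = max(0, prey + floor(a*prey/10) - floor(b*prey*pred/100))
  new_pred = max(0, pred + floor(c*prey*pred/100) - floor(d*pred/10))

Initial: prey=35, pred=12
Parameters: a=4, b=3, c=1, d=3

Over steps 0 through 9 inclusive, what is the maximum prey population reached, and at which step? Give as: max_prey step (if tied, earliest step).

Answer: 37 1

Derivation:
Step 1: prey: 35+14-12=37; pred: 12+4-3=13
Step 2: prey: 37+14-14=37; pred: 13+4-3=14
Step 3: prey: 37+14-15=36; pred: 14+5-4=15
Step 4: prey: 36+14-16=34; pred: 15+5-4=16
Step 5: prey: 34+13-16=31; pred: 16+5-4=17
Step 6: prey: 31+12-15=28; pred: 17+5-5=17
Step 7: prey: 28+11-14=25; pred: 17+4-5=16
Step 8: prey: 25+10-12=23; pred: 16+4-4=16
Step 9: prey: 23+9-11=21; pred: 16+3-4=15
Max prey = 37 at step 1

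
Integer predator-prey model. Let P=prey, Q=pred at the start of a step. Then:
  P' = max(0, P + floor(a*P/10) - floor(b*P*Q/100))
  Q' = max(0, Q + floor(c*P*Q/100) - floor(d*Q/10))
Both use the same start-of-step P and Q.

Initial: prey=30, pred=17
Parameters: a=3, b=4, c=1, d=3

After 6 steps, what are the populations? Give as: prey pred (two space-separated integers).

Step 1: prey: 30+9-20=19; pred: 17+5-5=17
Step 2: prey: 19+5-12=12; pred: 17+3-5=15
Step 3: prey: 12+3-7=8; pred: 15+1-4=12
Step 4: prey: 8+2-3=7; pred: 12+0-3=9
Step 5: prey: 7+2-2=7; pred: 9+0-2=7
Step 6: prey: 7+2-1=8; pred: 7+0-2=5

Answer: 8 5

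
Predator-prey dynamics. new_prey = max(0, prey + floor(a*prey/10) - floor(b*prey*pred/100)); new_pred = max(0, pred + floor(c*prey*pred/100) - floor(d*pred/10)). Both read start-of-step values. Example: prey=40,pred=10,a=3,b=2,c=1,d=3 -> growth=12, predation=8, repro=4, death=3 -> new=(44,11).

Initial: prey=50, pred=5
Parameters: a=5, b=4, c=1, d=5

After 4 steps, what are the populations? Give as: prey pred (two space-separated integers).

Step 1: prey: 50+25-10=65; pred: 5+2-2=5
Step 2: prey: 65+32-13=84; pred: 5+3-2=6
Step 3: prey: 84+42-20=106; pred: 6+5-3=8
Step 4: prey: 106+53-33=126; pred: 8+8-4=12

Answer: 126 12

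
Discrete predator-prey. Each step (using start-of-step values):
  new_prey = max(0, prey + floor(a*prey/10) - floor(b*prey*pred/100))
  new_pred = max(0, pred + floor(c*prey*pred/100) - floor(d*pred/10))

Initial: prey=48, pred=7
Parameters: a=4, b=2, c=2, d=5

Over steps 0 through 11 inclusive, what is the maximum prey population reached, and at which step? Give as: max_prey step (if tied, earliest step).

Answer: 78 3

Derivation:
Step 1: prey: 48+19-6=61; pred: 7+6-3=10
Step 2: prey: 61+24-12=73; pred: 10+12-5=17
Step 3: prey: 73+29-24=78; pred: 17+24-8=33
Step 4: prey: 78+31-51=58; pred: 33+51-16=68
Step 5: prey: 58+23-78=3; pred: 68+78-34=112
Step 6: prey: 3+1-6=0; pred: 112+6-56=62
Step 7: prey: 0+0-0=0; pred: 62+0-31=31
Step 8: prey: 0+0-0=0; pred: 31+0-15=16
Step 9: prey: 0+0-0=0; pred: 16+0-8=8
Step 10: prey: 0+0-0=0; pred: 8+0-4=4
Step 11: prey: 0+0-0=0; pred: 4+0-2=2
Max prey = 78 at step 3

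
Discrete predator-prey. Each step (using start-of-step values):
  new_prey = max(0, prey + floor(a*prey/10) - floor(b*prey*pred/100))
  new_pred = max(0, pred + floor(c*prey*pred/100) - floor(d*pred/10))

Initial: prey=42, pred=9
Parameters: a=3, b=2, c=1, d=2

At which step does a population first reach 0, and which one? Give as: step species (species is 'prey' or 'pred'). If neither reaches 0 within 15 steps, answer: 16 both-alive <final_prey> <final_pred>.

Answer: 16 both-alive 1 10

Derivation:
Step 1: prey: 42+12-7=47; pred: 9+3-1=11
Step 2: prey: 47+14-10=51; pred: 11+5-2=14
Step 3: prey: 51+15-14=52; pred: 14+7-2=19
Step 4: prey: 52+15-19=48; pred: 19+9-3=25
Step 5: prey: 48+14-24=38; pred: 25+12-5=32
Step 6: prey: 38+11-24=25; pred: 32+12-6=38
Step 7: prey: 25+7-19=13; pred: 38+9-7=40
Step 8: prey: 13+3-10=6; pred: 40+5-8=37
Step 9: prey: 6+1-4=3; pred: 37+2-7=32
Step 10: prey: 3+0-1=2; pred: 32+0-6=26
Step 11: prey: 2+0-1=1; pred: 26+0-5=21
Step 12: prey: 1+0-0=1; pred: 21+0-4=17
Step 13: prey: 1+0-0=1; pred: 17+0-3=14
Step 14: prey: 1+0-0=1; pred: 14+0-2=12
Step 15: prey: 1+0-0=1; pred: 12+0-2=10
No extinction within 15 steps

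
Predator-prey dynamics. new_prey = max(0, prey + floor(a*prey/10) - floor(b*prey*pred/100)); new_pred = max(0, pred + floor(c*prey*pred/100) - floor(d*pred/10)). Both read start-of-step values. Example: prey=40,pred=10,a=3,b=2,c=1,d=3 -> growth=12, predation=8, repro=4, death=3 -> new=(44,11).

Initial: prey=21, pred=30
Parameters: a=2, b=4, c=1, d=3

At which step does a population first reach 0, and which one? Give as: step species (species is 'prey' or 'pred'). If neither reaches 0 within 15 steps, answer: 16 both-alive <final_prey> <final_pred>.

Step 1: prey: 21+4-25=0; pred: 30+6-9=27
First extinction: prey at step 1

Answer: 1 prey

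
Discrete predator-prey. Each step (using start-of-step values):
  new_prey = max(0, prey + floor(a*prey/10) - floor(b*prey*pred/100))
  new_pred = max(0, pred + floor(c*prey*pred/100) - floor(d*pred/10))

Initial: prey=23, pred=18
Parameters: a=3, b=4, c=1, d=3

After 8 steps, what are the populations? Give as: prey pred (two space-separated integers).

Answer: 6 3

Derivation:
Step 1: prey: 23+6-16=13; pred: 18+4-5=17
Step 2: prey: 13+3-8=8; pred: 17+2-5=14
Step 3: prey: 8+2-4=6; pred: 14+1-4=11
Step 4: prey: 6+1-2=5; pred: 11+0-3=8
Step 5: prey: 5+1-1=5; pred: 8+0-2=6
Step 6: prey: 5+1-1=5; pred: 6+0-1=5
Step 7: prey: 5+1-1=5; pred: 5+0-1=4
Step 8: prey: 5+1-0=6; pred: 4+0-1=3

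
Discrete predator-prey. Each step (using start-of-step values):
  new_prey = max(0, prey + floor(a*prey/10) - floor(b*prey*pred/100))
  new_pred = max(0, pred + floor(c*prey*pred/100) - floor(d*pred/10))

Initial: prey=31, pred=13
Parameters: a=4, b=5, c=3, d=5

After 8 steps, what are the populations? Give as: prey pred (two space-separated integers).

Answer: 1 1

Derivation:
Step 1: prey: 31+12-20=23; pred: 13+12-6=19
Step 2: prey: 23+9-21=11; pred: 19+13-9=23
Step 3: prey: 11+4-12=3; pred: 23+7-11=19
Step 4: prey: 3+1-2=2; pred: 19+1-9=11
Step 5: prey: 2+0-1=1; pred: 11+0-5=6
Step 6: prey: 1+0-0=1; pred: 6+0-3=3
Step 7: prey: 1+0-0=1; pred: 3+0-1=2
Step 8: prey: 1+0-0=1; pred: 2+0-1=1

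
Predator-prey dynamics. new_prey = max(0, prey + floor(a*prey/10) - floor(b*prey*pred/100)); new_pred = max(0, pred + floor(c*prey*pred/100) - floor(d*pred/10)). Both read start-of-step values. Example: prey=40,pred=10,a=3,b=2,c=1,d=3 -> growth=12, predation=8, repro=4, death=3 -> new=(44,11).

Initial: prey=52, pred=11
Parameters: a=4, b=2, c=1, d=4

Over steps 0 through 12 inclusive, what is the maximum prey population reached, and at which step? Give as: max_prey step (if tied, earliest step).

Answer: 80 4

Derivation:
Step 1: prey: 52+20-11=61; pred: 11+5-4=12
Step 2: prey: 61+24-14=71; pred: 12+7-4=15
Step 3: prey: 71+28-21=78; pred: 15+10-6=19
Step 4: prey: 78+31-29=80; pred: 19+14-7=26
Step 5: prey: 80+32-41=71; pred: 26+20-10=36
Step 6: prey: 71+28-51=48; pred: 36+25-14=47
Step 7: prey: 48+19-45=22; pred: 47+22-18=51
Step 8: prey: 22+8-22=8; pred: 51+11-20=42
Step 9: prey: 8+3-6=5; pred: 42+3-16=29
Step 10: prey: 5+2-2=5; pred: 29+1-11=19
Step 11: prey: 5+2-1=6; pred: 19+0-7=12
Step 12: prey: 6+2-1=7; pred: 12+0-4=8
Max prey = 80 at step 4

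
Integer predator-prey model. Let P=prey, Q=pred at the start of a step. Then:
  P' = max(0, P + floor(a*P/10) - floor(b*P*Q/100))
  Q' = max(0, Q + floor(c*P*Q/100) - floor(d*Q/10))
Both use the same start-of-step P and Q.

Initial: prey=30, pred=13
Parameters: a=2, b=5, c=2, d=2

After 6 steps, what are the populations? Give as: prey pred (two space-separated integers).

Answer: 1 11

Derivation:
Step 1: prey: 30+6-19=17; pred: 13+7-2=18
Step 2: prey: 17+3-15=5; pred: 18+6-3=21
Step 3: prey: 5+1-5=1; pred: 21+2-4=19
Step 4: prey: 1+0-0=1; pred: 19+0-3=16
Step 5: prey: 1+0-0=1; pred: 16+0-3=13
Step 6: prey: 1+0-0=1; pred: 13+0-2=11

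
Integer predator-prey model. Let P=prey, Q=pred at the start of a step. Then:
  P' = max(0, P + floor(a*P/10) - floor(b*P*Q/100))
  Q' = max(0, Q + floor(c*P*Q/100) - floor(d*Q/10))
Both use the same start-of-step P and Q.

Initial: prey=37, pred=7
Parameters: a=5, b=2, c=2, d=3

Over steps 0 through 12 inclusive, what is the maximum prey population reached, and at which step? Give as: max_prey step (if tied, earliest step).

Step 1: prey: 37+18-5=50; pred: 7+5-2=10
Step 2: prey: 50+25-10=65; pred: 10+10-3=17
Step 3: prey: 65+32-22=75; pred: 17+22-5=34
Step 4: prey: 75+37-51=61; pred: 34+51-10=75
Step 5: prey: 61+30-91=0; pred: 75+91-22=144
Step 6: prey: 0+0-0=0; pred: 144+0-43=101
Step 7: prey: 0+0-0=0; pred: 101+0-30=71
Step 8: prey: 0+0-0=0; pred: 71+0-21=50
Step 9: prey: 0+0-0=0; pred: 50+0-15=35
Step 10: prey: 0+0-0=0; pred: 35+0-10=25
Step 11: prey: 0+0-0=0; pred: 25+0-7=18
Step 12: prey: 0+0-0=0; pred: 18+0-5=13
Max prey = 75 at step 3

Answer: 75 3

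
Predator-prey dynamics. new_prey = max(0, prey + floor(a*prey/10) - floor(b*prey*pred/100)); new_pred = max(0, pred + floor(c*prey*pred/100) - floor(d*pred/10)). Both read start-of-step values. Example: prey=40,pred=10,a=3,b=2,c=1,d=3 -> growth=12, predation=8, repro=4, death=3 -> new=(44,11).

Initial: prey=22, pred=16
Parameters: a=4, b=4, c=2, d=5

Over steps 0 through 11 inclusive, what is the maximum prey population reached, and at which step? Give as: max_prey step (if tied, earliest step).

Step 1: prey: 22+8-14=16; pred: 16+7-8=15
Step 2: prey: 16+6-9=13; pred: 15+4-7=12
Step 3: prey: 13+5-6=12; pred: 12+3-6=9
Step 4: prey: 12+4-4=12; pred: 9+2-4=7
Step 5: prey: 12+4-3=13; pred: 7+1-3=5
Step 6: prey: 13+5-2=16; pred: 5+1-2=4
Step 7: prey: 16+6-2=20; pred: 4+1-2=3
Step 8: prey: 20+8-2=26; pred: 3+1-1=3
Step 9: prey: 26+10-3=33; pred: 3+1-1=3
Step 10: prey: 33+13-3=43; pred: 3+1-1=3
Step 11: prey: 43+17-5=55; pred: 3+2-1=4
Max prey = 55 at step 11

Answer: 55 11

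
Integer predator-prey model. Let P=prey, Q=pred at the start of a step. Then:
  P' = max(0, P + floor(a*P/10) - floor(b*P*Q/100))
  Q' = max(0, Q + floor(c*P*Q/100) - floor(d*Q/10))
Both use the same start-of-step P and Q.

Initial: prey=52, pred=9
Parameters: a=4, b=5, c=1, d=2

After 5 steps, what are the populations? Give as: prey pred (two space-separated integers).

Step 1: prey: 52+20-23=49; pred: 9+4-1=12
Step 2: prey: 49+19-29=39; pred: 12+5-2=15
Step 3: prey: 39+15-29=25; pred: 15+5-3=17
Step 4: prey: 25+10-21=14; pred: 17+4-3=18
Step 5: prey: 14+5-12=7; pred: 18+2-3=17

Answer: 7 17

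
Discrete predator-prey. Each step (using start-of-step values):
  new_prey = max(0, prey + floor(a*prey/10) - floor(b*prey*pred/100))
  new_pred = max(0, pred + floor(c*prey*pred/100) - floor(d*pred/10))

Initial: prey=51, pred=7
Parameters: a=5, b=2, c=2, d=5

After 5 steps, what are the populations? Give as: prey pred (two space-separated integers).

Answer: 0 180

Derivation:
Step 1: prey: 51+25-7=69; pred: 7+7-3=11
Step 2: prey: 69+34-15=88; pred: 11+15-5=21
Step 3: prey: 88+44-36=96; pred: 21+36-10=47
Step 4: prey: 96+48-90=54; pred: 47+90-23=114
Step 5: prey: 54+27-123=0; pred: 114+123-57=180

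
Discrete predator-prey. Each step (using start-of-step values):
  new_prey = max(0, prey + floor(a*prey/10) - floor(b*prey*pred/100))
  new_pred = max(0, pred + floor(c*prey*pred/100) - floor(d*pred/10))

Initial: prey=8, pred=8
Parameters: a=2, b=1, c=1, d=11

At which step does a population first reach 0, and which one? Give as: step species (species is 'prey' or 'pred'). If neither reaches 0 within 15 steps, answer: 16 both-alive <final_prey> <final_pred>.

Step 1: prey: 8+1-0=9; pred: 8+0-8=0
First extinction: pred at step 1

Answer: 1 pred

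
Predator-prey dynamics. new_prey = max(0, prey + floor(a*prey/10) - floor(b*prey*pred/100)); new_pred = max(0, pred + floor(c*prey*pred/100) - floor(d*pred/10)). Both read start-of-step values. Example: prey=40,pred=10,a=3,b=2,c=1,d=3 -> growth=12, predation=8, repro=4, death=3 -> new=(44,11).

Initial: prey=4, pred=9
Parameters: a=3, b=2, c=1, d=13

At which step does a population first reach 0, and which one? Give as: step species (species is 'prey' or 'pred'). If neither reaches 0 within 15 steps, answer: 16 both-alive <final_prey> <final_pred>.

Step 1: prey: 4+1-0=5; pred: 9+0-11=0
First extinction: pred at step 1

Answer: 1 pred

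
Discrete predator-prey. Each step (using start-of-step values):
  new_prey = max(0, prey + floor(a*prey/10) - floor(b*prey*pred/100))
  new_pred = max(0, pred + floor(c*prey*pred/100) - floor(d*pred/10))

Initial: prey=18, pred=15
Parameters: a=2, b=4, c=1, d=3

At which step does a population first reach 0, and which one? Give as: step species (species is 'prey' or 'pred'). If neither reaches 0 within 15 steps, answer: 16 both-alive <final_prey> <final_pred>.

Step 1: prey: 18+3-10=11; pred: 15+2-4=13
Step 2: prey: 11+2-5=8; pred: 13+1-3=11
Step 3: prey: 8+1-3=6; pred: 11+0-3=8
Step 4: prey: 6+1-1=6; pred: 8+0-2=6
Step 5: prey: 6+1-1=6; pred: 6+0-1=5
Step 6: prey: 6+1-1=6; pred: 5+0-1=4
Step 7: prey: 6+1-0=7; pred: 4+0-1=3
Step 8: prey: 7+1-0=8; pred: 3+0-0=3
Step 9: prey: 8+1-0=9; pred: 3+0-0=3
Step 10: prey: 9+1-1=9; pred: 3+0-0=3
Steps 11-15: state stable at prey=9, pred=3 (no change)
No extinction within 15 steps

Answer: 16 both-alive 9 3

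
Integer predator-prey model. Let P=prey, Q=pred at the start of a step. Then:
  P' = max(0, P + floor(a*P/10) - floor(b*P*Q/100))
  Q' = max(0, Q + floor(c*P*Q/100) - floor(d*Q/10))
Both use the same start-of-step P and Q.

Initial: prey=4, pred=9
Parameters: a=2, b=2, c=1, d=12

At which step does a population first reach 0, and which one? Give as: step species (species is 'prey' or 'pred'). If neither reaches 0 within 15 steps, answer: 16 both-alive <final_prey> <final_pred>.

Step 1: prey: 4+0-0=4; pred: 9+0-10=0
First extinction: pred at step 1

Answer: 1 pred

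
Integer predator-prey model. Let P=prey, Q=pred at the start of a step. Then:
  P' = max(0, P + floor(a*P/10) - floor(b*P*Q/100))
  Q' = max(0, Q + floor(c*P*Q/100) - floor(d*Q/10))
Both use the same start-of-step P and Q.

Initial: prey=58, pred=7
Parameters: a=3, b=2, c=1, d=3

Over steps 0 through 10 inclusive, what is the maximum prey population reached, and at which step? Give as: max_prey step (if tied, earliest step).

Answer: 78 3

Derivation:
Step 1: prey: 58+17-8=67; pred: 7+4-2=9
Step 2: prey: 67+20-12=75; pred: 9+6-2=13
Step 3: prey: 75+22-19=78; pred: 13+9-3=19
Step 4: prey: 78+23-29=72; pred: 19+14-5=28
Step 5: prey: 72+21-40=53; pred: 28+20-8=40
Step 6: prey: 53+15-42=26; pred: 40+21-12=49
Step 7: prey: 26+7-25=8; pred: 49+12-14=47
Step 8: prey: 8+2-7=3; pred: 47+3-14=36
Step 9: prey: 3+0-2=1; pred: 36+1-10=27
Step 10: prey: 1+0-0=1; pred: 27+0-8=19
Max prey = 78 at step 3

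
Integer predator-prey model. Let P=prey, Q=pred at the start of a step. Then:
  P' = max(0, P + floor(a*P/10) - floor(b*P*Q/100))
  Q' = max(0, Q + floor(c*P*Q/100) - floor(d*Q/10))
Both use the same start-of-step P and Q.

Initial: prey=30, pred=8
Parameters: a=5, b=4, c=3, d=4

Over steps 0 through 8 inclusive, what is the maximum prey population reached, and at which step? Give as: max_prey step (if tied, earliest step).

Step 1: prey: 30+15-9=36; pred: 8+7-3=12
Step 2: prey: 36+18-17=37; pred: 12+12-4=20
Step 3: prey: 37+18-29=26; pred: 20+22-8=34
Step 4: prey: 26+13-35=4; pred: 34+26-13=47
Step 5: prey: 4+2-7=0; pred: 47+5-18=34
Step 6: prey: 0+0-0=0; pred: 34+0-13=21
Step 7: prey: 0+0-0=0; pred: 21+0-8=13
Step 8: prey: 0+0-0=0; pred: 13+0-5=8
Max prey = 37 at step 2

Answer: 37 2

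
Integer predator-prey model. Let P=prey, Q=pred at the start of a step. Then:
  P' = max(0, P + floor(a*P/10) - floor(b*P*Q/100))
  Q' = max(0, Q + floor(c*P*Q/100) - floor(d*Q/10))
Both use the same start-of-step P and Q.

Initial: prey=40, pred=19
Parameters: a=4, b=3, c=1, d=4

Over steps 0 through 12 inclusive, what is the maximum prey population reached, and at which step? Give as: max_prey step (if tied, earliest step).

Answer: 85 12

Derivation:
Step 1: prey: 40+16-22=34; pred: 19+7-7=19
Step 2: prey: 34+13-19=28; pred: 19+6-7=18
Step 3: prey: 28+11-15=24; pred: 18+5-7=16
Step 4: prey: 24+9-11=22; pred: 16+3-6=13
Step 5: prey: 22+8-8=22; pred: 13+2-5=10
Step 6: prey: 22+8-6=24; pred: 10+2-4=8
Step 7: prey: 24+9-5=28; pred: 8+1-3=6
Step 8: prey: 28+11-5=34; pred: 6+1-2=5
Step 9: prey: 34+13-5=42; pred: 5+1-2=4
Step 10: prey: 42+16-5=53; pred: 4+1-1=4
Step 11: prey: 53+21-6=68; pred: 4+2-1=5
Step 12: prey: 68+27-10=85; pred: 5+3-2=6
Max prey = 85 at step 12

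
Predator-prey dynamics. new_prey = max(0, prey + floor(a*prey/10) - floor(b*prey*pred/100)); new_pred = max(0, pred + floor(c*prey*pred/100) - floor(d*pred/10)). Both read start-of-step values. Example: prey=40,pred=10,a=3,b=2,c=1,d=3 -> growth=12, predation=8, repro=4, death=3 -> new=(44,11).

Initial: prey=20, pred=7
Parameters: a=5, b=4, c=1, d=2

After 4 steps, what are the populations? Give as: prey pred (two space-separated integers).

Step 1: prey: 20+10-5=25; pred: 7+1-1=7
Step 2: prey: 25+12-7=30; pred: 7+1-1=7
Step 3: prey: 30+15-8=37; pred: 7+2-1=8
Step 4: prey: 37+18-11=44; pred: 8+2-1=9

Answer: 44 9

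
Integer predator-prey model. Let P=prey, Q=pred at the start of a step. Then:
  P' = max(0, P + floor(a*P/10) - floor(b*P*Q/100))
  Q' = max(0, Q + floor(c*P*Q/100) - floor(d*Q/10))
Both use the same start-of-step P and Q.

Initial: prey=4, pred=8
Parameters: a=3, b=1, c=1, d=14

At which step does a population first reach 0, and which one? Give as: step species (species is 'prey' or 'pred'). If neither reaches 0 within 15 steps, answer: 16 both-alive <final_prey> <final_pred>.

Step 1: prey: 4+1-0=5; pred: 8+0-11=0
First extinction: pred at step 1

Answer: 1 pred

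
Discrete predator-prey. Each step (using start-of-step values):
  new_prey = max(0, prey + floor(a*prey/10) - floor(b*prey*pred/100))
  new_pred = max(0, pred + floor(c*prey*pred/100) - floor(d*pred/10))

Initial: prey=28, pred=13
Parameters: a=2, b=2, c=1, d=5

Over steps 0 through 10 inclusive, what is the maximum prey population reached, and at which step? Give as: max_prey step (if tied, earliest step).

Step 1: prey: 28+5-7=26; pred: 13+3-6=10
Step 2: prey: 26+5-5=26; pred: 10+2-5=7
Step 3: prey: 26+5-3=28; pred: 7+1-3=5
Step 4: prey: 28+5-2=31; pred: 5+1-2=4
Step 5: prey: 31+6-2=35; pred: 4+1-2=3
Step 6: prey: 35+7-2=40; pred: 3+1-1=3
Step 7: prey: 40+8-2=46; pred: 3+1-1=3
Step 8: prey: 46+9-2=53; pred: 3+1-1=3
Step 9: prey: 53+10-3=60; pred: 3+1-1=3
Step 10: prey: 60+12-3=69; pred: 3+1-1=3
Max prey = 69 at step 10

Answer: 69 10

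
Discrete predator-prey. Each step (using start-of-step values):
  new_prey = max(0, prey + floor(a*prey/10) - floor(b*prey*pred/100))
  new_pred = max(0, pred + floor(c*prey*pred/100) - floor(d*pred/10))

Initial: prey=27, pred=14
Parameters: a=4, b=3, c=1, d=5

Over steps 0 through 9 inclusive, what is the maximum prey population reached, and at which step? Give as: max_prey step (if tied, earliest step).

Step 1: prey: 27+10-11=26; pred: 14+3-7=10
Step 2: prey: 26+10-7=29; pred: 10+2-5=7
Step 3: prey: 29+11-6=34; pred: 7+2-3=6
Step 4: prey: 34+13-6=41; pred: 6+2-3=5
Step 5: prey: 41+16-6=51; pred: 5+2-2=5
Step 6: prey: 51+20-7=64; pred: 5+2-2=5
Step 7: prey: 64+25-9=80; pred: 5+3-2=6
Step 8: prey: 80+32-14=98; pred: 6+4-3=7
Step 9: prey: 98+39-20=117; pred: 7+6-3=10
Max prey = 117 at step 9

Answer: 117 9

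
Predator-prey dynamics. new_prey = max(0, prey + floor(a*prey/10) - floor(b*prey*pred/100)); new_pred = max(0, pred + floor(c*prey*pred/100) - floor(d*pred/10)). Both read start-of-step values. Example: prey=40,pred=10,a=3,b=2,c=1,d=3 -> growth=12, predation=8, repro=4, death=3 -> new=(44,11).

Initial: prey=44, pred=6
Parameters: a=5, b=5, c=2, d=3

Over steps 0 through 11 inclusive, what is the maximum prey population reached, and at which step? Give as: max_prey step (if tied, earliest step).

Step 1: prey: 44+22-13=53; pred: 6+5-1=10
Step 2: prey: 53+26-26=53; pred: 10+10-3=17
Step 3: prey: 53+26-45=34; pred: 17+18-5=30
Step 4: prey: 34+17-51=0; pred: 30+20-9=41
Step 5: prey: 0+0-0=0; pred: 41+0-12=29
Step 6: prey: 0+0-0=0; pred: 29+0-8=21
Step 7: prey: 0+0-0=0; pred: 21+0-6=15
Step 8: prey: 0+0-0=0; pred: 15+0-4=11
Step 9: prey: 0+0-0=0; pred: 11+0-3=8
Step 10: prey: 0+0-0=0; pred: 8+0-2=6
Step 11: prey: 0+0-0=0; pred: 6+0-1=5
Max prey = 53 at step 1

Answer: 53 1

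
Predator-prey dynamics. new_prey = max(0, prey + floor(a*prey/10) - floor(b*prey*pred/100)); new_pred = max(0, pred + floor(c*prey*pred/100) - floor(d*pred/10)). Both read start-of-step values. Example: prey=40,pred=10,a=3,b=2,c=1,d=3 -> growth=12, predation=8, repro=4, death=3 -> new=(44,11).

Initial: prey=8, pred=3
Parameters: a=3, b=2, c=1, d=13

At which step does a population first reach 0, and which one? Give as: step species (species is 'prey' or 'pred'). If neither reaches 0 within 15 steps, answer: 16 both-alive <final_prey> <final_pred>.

Answer: 1 pred

Derivation:
Step 1: prey: 8+2-0=10; pred: 3+0-3=0
First extinction: pred at step 1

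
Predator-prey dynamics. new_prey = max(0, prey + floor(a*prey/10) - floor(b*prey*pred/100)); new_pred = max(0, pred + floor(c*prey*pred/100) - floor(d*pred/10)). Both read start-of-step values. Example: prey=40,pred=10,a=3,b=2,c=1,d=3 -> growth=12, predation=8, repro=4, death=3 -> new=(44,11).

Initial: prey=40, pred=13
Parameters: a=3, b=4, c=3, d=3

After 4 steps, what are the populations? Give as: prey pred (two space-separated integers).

Answer: 0 29

Derivation:
Step 1: prey: 40+12-20=32; pred: 13+15-3=25
Step 2: prey: 32+9-32=9; pred: 25+24-7=42
Step 3: prey: 9+2-15=0; pred: 42+11-12=41
Step 4: prey: 0+0-0=0; pred: 41+0-12=29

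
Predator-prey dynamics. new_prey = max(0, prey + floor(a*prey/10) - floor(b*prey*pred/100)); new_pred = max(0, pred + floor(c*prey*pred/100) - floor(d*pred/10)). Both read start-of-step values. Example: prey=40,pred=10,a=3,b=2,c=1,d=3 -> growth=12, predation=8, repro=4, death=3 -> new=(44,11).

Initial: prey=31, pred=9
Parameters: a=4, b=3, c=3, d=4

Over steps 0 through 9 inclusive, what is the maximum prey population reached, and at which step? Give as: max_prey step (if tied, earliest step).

Answer: 35 1

Derivation:
Step 1: prey: 31+12-8=35; pred: 9+8-3=14
Step 2: prey: 35+14-14=35; pred: 14+14-5=23
Step 3: prey: 35+14-24=25; pred: 23+24-9=38
Step 4: prey: 25+10-28=7; pred: 38+28-15=51
Step 5: prey: 7+2-10=0; pred: 51+10-20=41
Step 6: prey: 0+0-0=0; pred: 41+0-16=25
Step 7: prey: 0+0-0=0; pred: 25+0-10=15
Step 8: prey: 0+0-0=0; pred: 15+0-6=9
Step 9: prey: 0+0-0=0; pred: 9+0-3=6
Max prey = 35 at step 1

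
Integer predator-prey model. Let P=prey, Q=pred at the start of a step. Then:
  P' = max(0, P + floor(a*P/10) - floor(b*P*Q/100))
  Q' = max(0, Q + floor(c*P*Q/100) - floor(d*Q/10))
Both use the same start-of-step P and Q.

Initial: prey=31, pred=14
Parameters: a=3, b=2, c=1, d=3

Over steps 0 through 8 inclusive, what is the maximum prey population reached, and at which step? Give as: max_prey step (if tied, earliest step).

Answer: 33 2

Derivation:
Step 1: prey: 31+9-8=32; pred: 14+4-4=14
Step 2: prey: 32+9-8=33; pred: 14+4-4=14
Step 3: prey: 33+9-9=33; pred: 14+4-4=14
Step 4: prey: 33+9-9=33; pred: 14+4-4=14
Step 5: prey: 33+9-9=33; pred: 14+4-4=14
Step 6: prey: 33+9-9=33; pred: 14+4-4=14
Step 7: prey: 33+9-9=33; pred: 14+4-4=14
Step 8: prey: 33+9-9=33; pred: 14+4-4=14
Max prey = 33 at step 2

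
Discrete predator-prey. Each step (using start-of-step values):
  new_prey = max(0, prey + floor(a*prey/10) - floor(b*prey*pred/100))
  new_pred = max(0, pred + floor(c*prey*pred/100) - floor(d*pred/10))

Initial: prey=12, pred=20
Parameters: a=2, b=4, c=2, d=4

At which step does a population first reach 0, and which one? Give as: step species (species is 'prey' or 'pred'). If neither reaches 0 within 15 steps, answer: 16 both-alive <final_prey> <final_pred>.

Step 1: prey: 12+2-9=5; pred: 20+4-8=16
Step 2: prey: 5+1-3=3; pred: 16+1-6=11
Step 3: prey: 3+0-1=2; pred: 11+0-4=7
Step 4: prey: 2+0-0=2; pred: 7+0-2=5
Step 5: prey: 2+0-0=2; pred: 5+0-2=3
Step 6: prey: 2+0-0=2; pred: 3+0-1=2
Step 7: prey: 2+0-0=2; pred: 2+0-0=2
Steps 8-15: state stable at prey=2, pred=2 (no change)
No extinction within 15 steps

Answer: 16 both-alive 2 2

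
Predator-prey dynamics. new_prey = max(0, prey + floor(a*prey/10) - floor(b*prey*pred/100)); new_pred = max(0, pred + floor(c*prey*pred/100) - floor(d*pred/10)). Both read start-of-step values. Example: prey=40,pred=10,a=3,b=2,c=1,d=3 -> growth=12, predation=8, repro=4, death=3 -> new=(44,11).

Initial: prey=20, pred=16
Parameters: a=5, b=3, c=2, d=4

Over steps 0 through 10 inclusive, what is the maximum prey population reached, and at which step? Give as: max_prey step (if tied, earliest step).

Answer: 21 1

Derivation:
Step 1: prey: 20+10-9=21; pred: 16+6-6=16
Step 2: prey: 21+10-10=21; pred: 16+6-6=16
Step 3: prey: 21+10-10=21; pred: 16+6-6=16
Step 4: prey: 21+10-10=21; pred: 16+6-6=16
Step 5: prey: 21+10-10=21; pred: 16+6-6=16
Step 6: prey: 21+10-10=21; pred: 16+6-6=16
Step 7: prey: 21+10-10=21; pred: 16+6-6=16
Step 8: prey: 21+10-10=21; pred: 16+6-6=16
Step 9: prey: 21+10-10=21; pred: 16+6-6=16
Step 10: prey: 21+10-10=21; pred: 16+6-6=16
Max prey = 21 at step 1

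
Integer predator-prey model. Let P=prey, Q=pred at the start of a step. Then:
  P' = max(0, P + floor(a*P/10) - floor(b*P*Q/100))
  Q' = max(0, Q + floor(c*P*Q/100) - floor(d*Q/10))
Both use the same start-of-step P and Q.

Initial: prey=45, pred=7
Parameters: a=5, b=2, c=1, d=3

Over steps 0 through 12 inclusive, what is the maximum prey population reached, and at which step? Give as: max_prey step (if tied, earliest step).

Step 1: prey: 45+22-6=61; pred: 7+3-2=8
Step 2: prey: 61+30-9=82; pred: 8+4-2=10
Step 3: prey: 82+41-16=107; pred: 10+8-3=15
Step 4: prey: 107+53-32=128; pred: 15+16-4=27
Step 5: prey: 128+64-69=123; pred: 27+34-8=53
Step 6: prey: 123+61-130=54; pred: 53+65-15=103
Step 7: prey: 54+27-111=0; pred: 103+55-30=128
Step 8: prey: 0+0-0=0; pred: 128+0-38=90
Step 9: prey: 0+0-0=0; pred: 90+0-27=63
Step 10: prey: 0+0-0=0; pred: 63+0-18=45
Step 11: prey: 0+0-0=0; pred: 45+0-13=32
Step 12: prey: 0+0-0=0; pred: 32+0-9=23
Max prey = 128 at step 4

Answer: 128 4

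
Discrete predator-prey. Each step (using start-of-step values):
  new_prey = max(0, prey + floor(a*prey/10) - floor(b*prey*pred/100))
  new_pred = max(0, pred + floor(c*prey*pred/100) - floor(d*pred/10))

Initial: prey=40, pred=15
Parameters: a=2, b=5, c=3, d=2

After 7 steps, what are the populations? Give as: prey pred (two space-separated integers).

Answer: 0 14

Derivation:
Step 1: prey: 40+8-30=18; pred: 15+18-3=30
Step 2: prey: 18+3-27=0; pred: 30+16-6=40
Step 3: prey: 0+0-0=0; pred: 40+0-8=32
Step 4: prey: 0+0-0=0; pred: 32+0-6=26
Step 5: prey: 0+0-0=0; pred: 26+0-5=21
Step 6: prey: 0+0-0=0; pred: 21+0-4=17
Step 7: prey: 0+0-0=0; pred: 17+0-3=14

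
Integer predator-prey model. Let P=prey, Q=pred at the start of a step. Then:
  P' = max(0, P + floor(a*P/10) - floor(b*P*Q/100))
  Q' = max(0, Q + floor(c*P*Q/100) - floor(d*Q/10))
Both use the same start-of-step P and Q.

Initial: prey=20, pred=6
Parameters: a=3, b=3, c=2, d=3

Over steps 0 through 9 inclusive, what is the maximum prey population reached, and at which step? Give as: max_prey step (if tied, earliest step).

Step 1: prey: 20+6-3=23; pred: 6+2-1=7
Step 2: prey: 23+6-4=25; pred: 7+3-2=8
Step 3: prey: 25+7-6=26; pred: 8+4-2=10
Step 4: prey: 26+7-7=26; pred: 10+5-3=12
Step 5: prey: 26+7-9=24; pred: 12+6-3=15
Step 6: prey: 24+7-10=21; pred: 15+7-4=18
Step 7: prey: 21+6-11=16; pred: 18+7-5=20
Step 8: prey: 16+4-9=11; pred: 20+6-6=20
Step 9: prey: 11+3-6=8; pred: 20+4-6=18
Max prey = 26 at step 3

Answer: 26 3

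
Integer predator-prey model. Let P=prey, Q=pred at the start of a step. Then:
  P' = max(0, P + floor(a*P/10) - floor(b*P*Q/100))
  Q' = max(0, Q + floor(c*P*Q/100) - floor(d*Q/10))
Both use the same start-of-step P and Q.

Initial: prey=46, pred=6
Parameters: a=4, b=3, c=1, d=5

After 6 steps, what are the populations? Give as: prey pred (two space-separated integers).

Answer: 131 21

Derivation:
Step 1: prey: 46+18-8=56; pred: 6+2-3=5
Step 2: prey: 56+22-8=70; pred: 5+2-2=5
Step 3: prey: 70+28-10=88; pred: 5+3-2=6
Step 4: prey: 88+35-15=108; pred: 6+5-3=8
Step 5: prey: 108+43-25=126; pred: 8+8-4=12
Step 6: prey: 126+50-45=131; pred: 12+15-6=21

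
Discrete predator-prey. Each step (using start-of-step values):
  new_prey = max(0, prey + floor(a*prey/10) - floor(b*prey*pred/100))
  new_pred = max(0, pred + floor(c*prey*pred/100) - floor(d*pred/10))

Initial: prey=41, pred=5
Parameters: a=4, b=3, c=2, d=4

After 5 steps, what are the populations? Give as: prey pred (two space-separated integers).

Answer: 6 65

Derivation:
Step 1: prey: 41+16-6=51; pred: 5+4-2=7
Step 2: prey: 51+20-10=61; pred: 7+7-2=12
Step 3: prey: 61+24-21=64; pred: 12+14-4=22
Step 4: prey: 64+25-42=47; pred: 22+28-8=42
Step 5: prey: 47+18-59=6; pred: 42+39-16=65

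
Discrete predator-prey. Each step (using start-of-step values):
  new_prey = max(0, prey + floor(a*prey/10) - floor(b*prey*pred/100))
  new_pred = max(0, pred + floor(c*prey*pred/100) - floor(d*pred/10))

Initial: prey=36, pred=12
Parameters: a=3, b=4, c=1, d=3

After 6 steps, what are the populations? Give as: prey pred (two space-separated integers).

Step 1: prey: 36+10-17=29; pred: 12+4-3=13
Step 2: prey: 29+8-15=22; pred: 13+3-3=13
Step 3: prey: 22+6-11=17; pred: 13+2-3=12
Step 4: prey: 17+5-8=14; pred: 12+2-3=11
Step 5: prey: 14+4-6=12; pred: 11+1-3=9
Step 6: prey: 12+3-4=11; pred: 9+1-2=8

Answer: 11 8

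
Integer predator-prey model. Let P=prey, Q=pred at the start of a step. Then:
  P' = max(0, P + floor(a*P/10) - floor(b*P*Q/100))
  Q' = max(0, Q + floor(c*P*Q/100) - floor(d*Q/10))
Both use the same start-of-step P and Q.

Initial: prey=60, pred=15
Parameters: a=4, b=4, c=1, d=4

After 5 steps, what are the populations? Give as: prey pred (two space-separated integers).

Step 1: prey: 60+24-36=48; pred: 15+9-6=18
Step 2: prey: 48+19-34=33; pred: 18+8-7=19
Step 3: prey: 33+13-25=21; pred: 19+6-7=18
Step 4: prey: 21+8-15=14; pred: 18+3-7=14
Step 5: prey: 14+5-7=12; pred: 14+1-5=10

Answer: 12 10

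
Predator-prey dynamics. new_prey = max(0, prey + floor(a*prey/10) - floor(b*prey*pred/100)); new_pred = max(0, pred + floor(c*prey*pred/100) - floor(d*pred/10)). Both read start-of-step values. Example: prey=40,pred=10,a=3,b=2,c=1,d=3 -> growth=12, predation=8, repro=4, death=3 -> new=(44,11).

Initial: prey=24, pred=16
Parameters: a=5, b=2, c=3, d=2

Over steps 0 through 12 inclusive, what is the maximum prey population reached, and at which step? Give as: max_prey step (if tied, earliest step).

Step 1: prey: 24+12-7=29; pred: 16+11-3=24
Step 2: prey: 29+14-13=30; pred: 24+20-4=40
Step 3: prey: 30+15-24=21; pred: 40+36-8=68
Step 4: prey: 21+10-28=3; pred: 68+42-13=97
Step 5: prey: 3+1-5=0; pred: 97+8-19=86
Step 6: prey: 0+0-0=0; pred: 86+0-17=69
Step 7: prey: 0+0-0=0; pred: 69+0-13=56
Step 8: prey: 0+0-0=0; pred: 56+0-11=45
Step 9: prey: 0+0-0=0; pred: 45+0-9=36
Step 10: prey: 0+0-0=0; pred: 36+0-7=29
Step 11: prey: 0+0-0=0; pred: 29+0-5=24
Step 12: prey: 0+0-0=0; pred: 24+0-4=20
Max prey = 30 at step 2

Answer: 30 2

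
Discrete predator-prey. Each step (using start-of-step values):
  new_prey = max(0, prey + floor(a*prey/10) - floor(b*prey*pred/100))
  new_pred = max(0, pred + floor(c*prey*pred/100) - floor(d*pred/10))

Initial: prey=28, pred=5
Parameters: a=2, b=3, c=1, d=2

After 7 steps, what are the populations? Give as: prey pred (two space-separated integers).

Answer: 39 5

Derivation:
Step 1: prey: 28+5-4=29; pred: 5+1-1=5
Step 2: prey: 29+5-4=30; pred: 5+1-1=5
Step 3: prey: 30+6-4=32; pred: 5+1-1=5
Step 4: prey: 32+6-4=34; pred: 5+1-1=5
Step 5: prey: 34+6-5=35; pred: 5+1-1=5
Step 6: prey: 35+7-5=37; pred: 5+1-1=5
Step 7: prey: 37+7-5=39; pred: 5+1-1=5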